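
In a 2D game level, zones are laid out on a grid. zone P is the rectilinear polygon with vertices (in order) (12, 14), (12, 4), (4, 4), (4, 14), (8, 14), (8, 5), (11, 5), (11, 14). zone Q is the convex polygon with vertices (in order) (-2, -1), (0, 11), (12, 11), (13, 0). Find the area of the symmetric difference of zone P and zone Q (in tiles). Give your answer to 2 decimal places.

132.00

|zone P| = 53, |zone Q| = 155, |zone P∩zone Q| = 38.
|zone P △ zone Q| = |zone P| + |zone Q| − 2·|zone P∩zone Q| = 53 + 155 − 76 = 132.00.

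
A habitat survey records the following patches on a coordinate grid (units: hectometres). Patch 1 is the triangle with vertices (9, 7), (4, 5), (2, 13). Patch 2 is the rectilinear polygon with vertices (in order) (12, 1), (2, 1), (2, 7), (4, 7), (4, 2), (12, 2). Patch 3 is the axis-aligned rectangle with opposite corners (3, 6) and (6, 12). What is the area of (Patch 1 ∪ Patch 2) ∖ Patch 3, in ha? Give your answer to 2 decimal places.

27.44

|Patch 1 ∪ Patch 2| = 41.5.
|(Patch 1 ∪ Patch 2) ∩ Patch 3| = 14.0595.
|(Patch 1 ∪ Patch 2) ∖ Patch 3| = 41.5 − 14.0595 = 27.44.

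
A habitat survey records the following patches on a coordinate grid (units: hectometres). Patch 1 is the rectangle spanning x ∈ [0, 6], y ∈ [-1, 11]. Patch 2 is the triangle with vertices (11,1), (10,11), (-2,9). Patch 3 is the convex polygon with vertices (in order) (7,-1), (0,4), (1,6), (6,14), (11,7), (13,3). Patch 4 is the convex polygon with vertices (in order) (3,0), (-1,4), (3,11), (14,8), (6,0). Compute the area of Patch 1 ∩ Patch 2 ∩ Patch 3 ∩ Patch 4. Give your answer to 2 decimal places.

The intersection is the polygon with vertices (3.442,9.907), (5.655,10.276), (6,10.182), (6,4.077), (1.521,6.833).
By the shoelace formula its area is 17.51.

17.51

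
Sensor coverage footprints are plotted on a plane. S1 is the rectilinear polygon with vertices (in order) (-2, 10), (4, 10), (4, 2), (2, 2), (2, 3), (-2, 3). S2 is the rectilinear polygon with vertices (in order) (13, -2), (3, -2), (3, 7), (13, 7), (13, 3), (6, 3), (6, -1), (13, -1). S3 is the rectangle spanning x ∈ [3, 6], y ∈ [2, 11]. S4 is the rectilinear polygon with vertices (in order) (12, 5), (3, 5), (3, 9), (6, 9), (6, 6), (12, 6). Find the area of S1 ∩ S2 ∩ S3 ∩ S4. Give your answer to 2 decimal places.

2.00

The intersection is the polygon with vertices (3,7), (4,7), (4,5), (3,5).
By the shoelace formula its area is 2.00.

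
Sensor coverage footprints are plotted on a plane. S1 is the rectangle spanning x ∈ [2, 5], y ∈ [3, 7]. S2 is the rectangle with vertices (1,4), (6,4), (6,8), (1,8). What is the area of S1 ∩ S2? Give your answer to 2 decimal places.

9.00

|S1∩S2|: x∈[2,5], y∈[4,7] → 3·3 = 9.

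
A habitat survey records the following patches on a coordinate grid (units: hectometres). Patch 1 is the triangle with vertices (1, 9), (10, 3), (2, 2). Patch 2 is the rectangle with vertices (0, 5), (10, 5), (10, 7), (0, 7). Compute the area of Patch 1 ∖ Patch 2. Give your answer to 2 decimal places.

20.36

|Patch 1| = 28.5, |Patch 1∩Patch 2| = 8.1429.
|Patch 1 ∖ Patch 2| = |Patch 1| − |Patch 1∩Patch 2| = 28.5 − 8.1429 = 20.36.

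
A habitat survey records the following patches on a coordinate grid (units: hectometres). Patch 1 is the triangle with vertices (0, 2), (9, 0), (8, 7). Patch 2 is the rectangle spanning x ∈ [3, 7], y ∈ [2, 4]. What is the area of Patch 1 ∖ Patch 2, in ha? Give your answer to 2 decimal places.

|Patch 1| = 30.5, |Patch 1∩Patch 2| = 7.9875.
|Patch 1 ∖ Patch 2| = |Patch 1| − |Patch 1∩Patch 2| = 30.5 − 7.9875 = 22.51.

22.51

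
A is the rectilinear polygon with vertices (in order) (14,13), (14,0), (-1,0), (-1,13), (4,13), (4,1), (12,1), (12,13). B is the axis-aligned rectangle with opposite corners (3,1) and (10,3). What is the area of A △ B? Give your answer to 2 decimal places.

|A| = 99, |B| = 14, |A∩B| = 2.
|A △ B| = |A| + |B| − 2·|A∩B| = 99 + 14 − 4 = 109.00.

109.00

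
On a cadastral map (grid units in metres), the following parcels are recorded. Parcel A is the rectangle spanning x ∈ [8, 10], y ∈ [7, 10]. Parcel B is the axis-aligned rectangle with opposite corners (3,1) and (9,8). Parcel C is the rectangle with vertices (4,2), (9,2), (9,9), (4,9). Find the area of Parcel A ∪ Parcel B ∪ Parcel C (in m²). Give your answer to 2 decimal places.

By inclusion–exclusion:
Individual areas: |Parcel A| = 6, |Parcel B| = 42, |Parcel C| = 35.
|Parcel A∩Parcel B|: x∈[8,9], y∈[7,8] → 1·1 = 1.
|Parcel A∩Parcel C|: x∈[8,9], y∈[7,9] → 1·2 = 2.
|Parcel B∩Parcel C|: x∈[4,9], y∈[2,8] → 5·6 = 30.
|Parcel A∩Parcel B∩Parcel C| = 1.
|Parcel A ∪ Parcel B ∪ Parcel C| = 83 − 33 + 1 = 51.00.

51.00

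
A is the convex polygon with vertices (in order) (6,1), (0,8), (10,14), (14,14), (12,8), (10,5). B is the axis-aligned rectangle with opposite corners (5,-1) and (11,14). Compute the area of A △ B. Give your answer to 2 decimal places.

67.67

|A| = 92, |B| = 90, |A∩B| = 57.1667.
|A △ B| = |A| + |B| − 2·|A∩B| = 92 + 90 − 114.3333 = 67.67.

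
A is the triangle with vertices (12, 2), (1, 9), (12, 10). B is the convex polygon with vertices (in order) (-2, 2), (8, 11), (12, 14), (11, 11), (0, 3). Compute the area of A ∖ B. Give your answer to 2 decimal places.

|A| = 44, |A∩B| = 6.2413.
|A ∖ B| = |A| − |A∩B| = 44 − 6.2413 = 37.76.

37.76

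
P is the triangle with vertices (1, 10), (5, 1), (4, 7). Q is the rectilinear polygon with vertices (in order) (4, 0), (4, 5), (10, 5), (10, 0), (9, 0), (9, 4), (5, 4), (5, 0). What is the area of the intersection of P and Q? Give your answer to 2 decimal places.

1.54

The intersection is the polygon with vertices (4,3.25), (4,5), (4.333,5), (5,1).
By the shoelace formula its area is 1.54.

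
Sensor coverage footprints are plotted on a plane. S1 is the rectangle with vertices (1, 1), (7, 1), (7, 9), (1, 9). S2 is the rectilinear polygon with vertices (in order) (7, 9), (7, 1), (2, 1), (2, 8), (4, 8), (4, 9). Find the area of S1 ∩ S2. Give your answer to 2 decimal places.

38.00

The intersection is the polygon with vertices (7,1), (2,1), (2,8), (4,8), (4,9), (7,9).
By the shoelace formula its area is 38.00.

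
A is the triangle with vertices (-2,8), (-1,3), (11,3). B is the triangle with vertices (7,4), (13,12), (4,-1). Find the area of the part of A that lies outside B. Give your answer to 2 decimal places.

29.43

|A| = 30, |A∩B| = 0.5742.
|A ∖ B| = |A| − |A∩B| = 30 − 0.5742 = 29.43.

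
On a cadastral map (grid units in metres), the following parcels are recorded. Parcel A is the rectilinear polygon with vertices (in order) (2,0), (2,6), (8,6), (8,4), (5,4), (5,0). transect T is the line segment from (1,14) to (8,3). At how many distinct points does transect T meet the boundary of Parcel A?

The segment meets the boundary at (6.091,6), (7.364,4).

2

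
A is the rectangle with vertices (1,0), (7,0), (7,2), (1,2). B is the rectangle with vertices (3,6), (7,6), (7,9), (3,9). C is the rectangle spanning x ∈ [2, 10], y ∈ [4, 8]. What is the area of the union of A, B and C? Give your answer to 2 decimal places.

48.00

By inclusion–exclusion:
Individual areas: |A| = 12, |B| = 12, |C| = 32.
|A∩B| = 0 (no overlap).
|A∩C| = 0 (no overlap).
|B∩C|: x∈[3,7], y∈[6,8] → 4·2 = 8.
|A∩B∩C| = 0.
|A ∪ B ∪ C| = 56 − 8 + 0 = 48.00.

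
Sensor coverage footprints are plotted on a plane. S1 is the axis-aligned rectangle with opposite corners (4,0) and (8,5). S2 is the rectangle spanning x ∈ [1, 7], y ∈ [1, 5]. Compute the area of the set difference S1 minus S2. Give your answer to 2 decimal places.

8.00

|S1∩S2|: x∈[4,7], y∈[1,5] → 3·4 = 12.
|S1| = 20.
|S1 ∖ S2| = |S1| − |S1∩S2| = 20 − 12 = 8.00.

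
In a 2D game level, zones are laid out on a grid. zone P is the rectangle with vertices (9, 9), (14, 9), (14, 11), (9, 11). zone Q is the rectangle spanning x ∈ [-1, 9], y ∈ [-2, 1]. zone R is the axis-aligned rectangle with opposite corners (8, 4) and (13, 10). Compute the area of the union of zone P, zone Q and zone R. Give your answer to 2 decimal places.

By inclusion–exclusion:
Individual areas: |zone P| = 10, |zone Q| = 30, |zone R| = 30.
|zone P∩zone Q| = 0 (no overlap).
|zone P∩zone R|: x∈[9,13], y∈[9,10] → 4·1 = 4.
|zone Q∩zone R| = 0 (no overlap).
|zone P∩zone Q∩zone R| = 0.
|zone P ∪ zone Q ∪ zone R| = 70 − 4 + 0 = 66.00.

66.00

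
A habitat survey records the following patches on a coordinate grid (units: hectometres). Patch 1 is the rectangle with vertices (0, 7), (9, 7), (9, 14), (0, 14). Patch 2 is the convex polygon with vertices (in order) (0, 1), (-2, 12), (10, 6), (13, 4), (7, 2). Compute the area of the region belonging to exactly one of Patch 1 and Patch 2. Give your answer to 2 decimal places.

|Patch 1| = 63, |Patch 2| = 81.5, |Patch 1∩Patch 2| = 16.
|Patch 1 △ Patch 2| = |Patch 1| + |Patch 2| − 2·|Patch 1∩Patch 2| = 63 + 81.5 − 32 = 112.50.

112.50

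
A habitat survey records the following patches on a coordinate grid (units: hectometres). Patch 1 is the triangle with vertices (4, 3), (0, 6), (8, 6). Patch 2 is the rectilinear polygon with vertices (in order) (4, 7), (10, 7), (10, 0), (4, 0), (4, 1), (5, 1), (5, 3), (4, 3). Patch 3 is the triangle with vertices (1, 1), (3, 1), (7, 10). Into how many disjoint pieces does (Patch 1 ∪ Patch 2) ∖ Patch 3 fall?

2

(Patch 1 ∪ Patch 2) ∖ Patch 3 splits into 2 disjoint pieces (area 5.3611, area 36.8854).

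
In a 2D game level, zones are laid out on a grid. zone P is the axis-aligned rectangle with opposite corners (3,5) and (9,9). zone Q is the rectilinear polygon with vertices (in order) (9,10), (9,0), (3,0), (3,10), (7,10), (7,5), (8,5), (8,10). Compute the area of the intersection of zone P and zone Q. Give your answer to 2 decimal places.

20.00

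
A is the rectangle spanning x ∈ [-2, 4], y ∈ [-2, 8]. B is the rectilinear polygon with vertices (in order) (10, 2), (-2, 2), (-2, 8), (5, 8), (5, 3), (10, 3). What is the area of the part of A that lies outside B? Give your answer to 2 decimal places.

24.00

|A| = 60, |A∩B| = 36.
|A ∖ B| = |A| − |A∩B| = 60 − 36 = 24.00.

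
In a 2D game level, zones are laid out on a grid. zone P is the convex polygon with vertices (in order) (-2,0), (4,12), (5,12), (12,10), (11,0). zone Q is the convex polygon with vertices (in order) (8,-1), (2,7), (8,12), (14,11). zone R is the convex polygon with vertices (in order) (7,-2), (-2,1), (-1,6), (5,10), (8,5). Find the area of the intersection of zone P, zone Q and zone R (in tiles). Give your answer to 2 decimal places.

The intersection is the polygon with vertices (7.25,0), (2,7), (5.2,9.667), (8,5), (7.286,0).
By the shoelace formula its area is 27.04.

27.04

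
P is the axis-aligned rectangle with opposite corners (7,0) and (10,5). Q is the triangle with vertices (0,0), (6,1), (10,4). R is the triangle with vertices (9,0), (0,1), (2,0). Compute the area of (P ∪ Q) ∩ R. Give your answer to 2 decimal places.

|P ∪ Q| = 20.425.
|(P ∪ Q) ∩ R| = 0.85.

0.85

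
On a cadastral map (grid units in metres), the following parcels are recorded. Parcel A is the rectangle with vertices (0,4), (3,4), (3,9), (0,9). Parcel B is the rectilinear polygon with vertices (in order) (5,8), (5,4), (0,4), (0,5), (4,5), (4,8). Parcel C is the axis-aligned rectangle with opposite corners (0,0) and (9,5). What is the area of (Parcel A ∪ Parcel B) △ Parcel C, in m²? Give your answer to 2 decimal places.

|Parcel A ∪ Parcel B| = 20.
|(Parcel A ∪ Parcel B) ∩ Parcel C| = 5.
|(Parcel A ∪ Parcel B) △ Parcel C| = 20 + 45 − 10 = 55.00.

55.00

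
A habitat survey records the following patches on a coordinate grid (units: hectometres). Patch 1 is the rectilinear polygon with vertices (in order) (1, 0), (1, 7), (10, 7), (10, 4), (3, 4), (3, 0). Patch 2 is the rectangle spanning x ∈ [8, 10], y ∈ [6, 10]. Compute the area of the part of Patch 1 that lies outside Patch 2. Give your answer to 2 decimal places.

33.00

|Patch 1| = 35, |Patch 1∩Patch 2| = 2.
|Patch 1 ∖ Patch 2| = |Patch 1| − |Patch 1∩Patch 2| = 35 − 2 = 33.00.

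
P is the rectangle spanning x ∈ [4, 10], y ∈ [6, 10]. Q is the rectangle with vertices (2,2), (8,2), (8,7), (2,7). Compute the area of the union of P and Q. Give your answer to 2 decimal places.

50.00

By inclusion–exclusion:
Individual areas: |P| = 24, |Q| = 30.
|P∩Q|: x∈[4,8], y∈[6,7] → 4·1 = 4.
|P ∪ Q| = 54 − 4 = 50.00.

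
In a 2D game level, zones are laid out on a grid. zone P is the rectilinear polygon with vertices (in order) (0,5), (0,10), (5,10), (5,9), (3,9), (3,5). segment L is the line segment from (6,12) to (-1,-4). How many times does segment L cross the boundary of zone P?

The segment meets the boundary at (2.938,5), (3,5.143), (4.688,9), (5,9.714).

4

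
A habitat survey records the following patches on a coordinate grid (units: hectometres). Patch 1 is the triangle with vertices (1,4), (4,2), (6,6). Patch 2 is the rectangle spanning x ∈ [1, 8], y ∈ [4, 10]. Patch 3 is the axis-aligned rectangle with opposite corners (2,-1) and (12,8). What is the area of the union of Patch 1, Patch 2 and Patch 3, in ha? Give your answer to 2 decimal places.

108.33

By inclusion–exclusion:
Individual areas: |Patch 1| = 8, |Patch 2| = 42, |Patch 3| = 90.
|Patch 1∩Patch 2| = 4.
|Patch 1∩Patch 3| = 7.4667.
|Patch 2∩Patch 3|: x∈[2,8], y∈[4,8] → 6·4 = 24.
|Patch 1∩Patch 2∩Patch 3| = 3.8.
|Patch 1 ∪ Patch 2 ∪ Patch 3| = 140 − 35.4667 + 3.8 = 108.33.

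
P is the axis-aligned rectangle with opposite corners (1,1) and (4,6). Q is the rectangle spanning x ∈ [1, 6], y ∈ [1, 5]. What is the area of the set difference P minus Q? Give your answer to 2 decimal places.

3.00

|P∩Q|: x∈[1,4], y∈[1,5] → 3·4 = 12.
|P| = 15.
|P ∖ Q| = |P| − |P∩Q| = 15 − 12 = 3.00.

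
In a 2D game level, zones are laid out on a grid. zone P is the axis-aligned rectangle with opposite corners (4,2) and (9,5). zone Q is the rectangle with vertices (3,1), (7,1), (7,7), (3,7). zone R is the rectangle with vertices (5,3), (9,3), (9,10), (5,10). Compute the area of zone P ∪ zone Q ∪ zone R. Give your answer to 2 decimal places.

46.00

By inclusion–exclusion:
Individual areas: |zone P| = 15, |zone Q| = 24, |zone R| = 28.
|zone P∩zone Q|: x∈[4,7], y∈[2,5] → 3·3 = 9.
|zone P∩zone R|: x∈[5,9], y∈[3,5] → 4·2 = 8.
|zone Q∩zone R|: x∈[5,7], y∈[3,7] → 2·4 = 8.
|zone P∩zone Q∩zone R| = 4.
|zone P ∪ zone Q ∪ zone R| = 67 − 25 + 4 = 46.00.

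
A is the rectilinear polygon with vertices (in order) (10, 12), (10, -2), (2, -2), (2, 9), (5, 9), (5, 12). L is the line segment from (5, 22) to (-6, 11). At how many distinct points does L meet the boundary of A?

The segment lies entirely outside A and never meets its boundary.

0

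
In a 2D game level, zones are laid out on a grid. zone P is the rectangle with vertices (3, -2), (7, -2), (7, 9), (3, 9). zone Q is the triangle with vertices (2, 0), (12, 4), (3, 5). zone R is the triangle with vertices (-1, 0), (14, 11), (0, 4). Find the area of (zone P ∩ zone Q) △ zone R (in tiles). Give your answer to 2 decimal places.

|zone P ∩ zone Q| = 14.3111.
|(zone P ∩ zone Q) ∩ zone R| = 2.5289.
|(zone P ∩ zone Q) △ zone R| = 14.3111 + 24.5 − 5.0579 = 33.75.

33.75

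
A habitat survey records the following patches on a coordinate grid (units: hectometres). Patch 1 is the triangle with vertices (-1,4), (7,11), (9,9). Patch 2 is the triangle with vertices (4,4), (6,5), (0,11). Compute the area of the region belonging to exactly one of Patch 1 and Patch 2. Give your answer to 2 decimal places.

|Patch 1| = 15, |Patch 2| = 9, |Patch 1∩Patch 2| = 1.8361.
|Patch 1 △ Patch 2| = |Patch 1| + |Patch 2| − 2·|Patch 1∩Patch 2| = 15 + 9 − 3.6722 = 20.33.

20.33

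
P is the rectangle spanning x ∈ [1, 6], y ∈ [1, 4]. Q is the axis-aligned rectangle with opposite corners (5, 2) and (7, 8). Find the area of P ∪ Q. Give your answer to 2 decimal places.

By inclusion–exclusion:
Individual areas: |P| = 15, |Q| = 12.
|P∩Q|: x∈[5,6], y∈[2,4] → 1·2 = 2.
|P ∪ Q| = 27 − 2 = 25.00.

25.00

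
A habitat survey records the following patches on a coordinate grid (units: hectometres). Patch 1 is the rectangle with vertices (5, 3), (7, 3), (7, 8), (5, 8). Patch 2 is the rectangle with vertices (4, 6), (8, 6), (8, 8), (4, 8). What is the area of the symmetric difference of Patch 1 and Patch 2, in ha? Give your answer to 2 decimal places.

10.00

|Patch 1∩Patch 2|: x∈[5,7], y∈[6,8] → 2·2 = 4.
|Patch 1 △ Patch 2| = |Patch 1| + |Patch 2| − 2·|Patch 1∩Patch 2| = 10 + 8 − 8 = 10.00.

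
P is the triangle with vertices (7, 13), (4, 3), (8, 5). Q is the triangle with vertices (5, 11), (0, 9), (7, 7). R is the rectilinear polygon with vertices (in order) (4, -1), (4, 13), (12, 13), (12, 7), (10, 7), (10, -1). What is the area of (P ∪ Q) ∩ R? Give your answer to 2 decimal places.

The region (P ∪ Q) ∩ R is the polygon with vertices (8,5), (4,3), (5.342,7.474), (4,7.857), (4,10.6), (5,11), (5.875,9.25), (7,13).
By the shoelace formula its area is 21.92.

21.92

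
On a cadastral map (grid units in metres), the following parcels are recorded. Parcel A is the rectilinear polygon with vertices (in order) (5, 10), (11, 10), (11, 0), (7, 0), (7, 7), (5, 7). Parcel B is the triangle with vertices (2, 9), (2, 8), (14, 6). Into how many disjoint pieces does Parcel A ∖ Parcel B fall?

2

Parcel A ∖ Parcel B splits into 2 disjoint pieces (area 15, area 28).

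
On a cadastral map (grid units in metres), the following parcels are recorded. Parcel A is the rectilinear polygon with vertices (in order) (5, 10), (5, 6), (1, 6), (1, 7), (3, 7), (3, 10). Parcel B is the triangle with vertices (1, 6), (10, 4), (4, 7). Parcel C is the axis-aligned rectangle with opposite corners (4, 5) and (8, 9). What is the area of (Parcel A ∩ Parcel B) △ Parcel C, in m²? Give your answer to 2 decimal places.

|Parcel A ∩ Parcel B| = 2.25.
|(Parcel A ∩ Parcel B) ∩ Parcel C| = 0.75.
|(Parcel A ∩ Parcel B) △ Parcel C| = 2.25 + 16 − 1.5 = 16.75.

16.75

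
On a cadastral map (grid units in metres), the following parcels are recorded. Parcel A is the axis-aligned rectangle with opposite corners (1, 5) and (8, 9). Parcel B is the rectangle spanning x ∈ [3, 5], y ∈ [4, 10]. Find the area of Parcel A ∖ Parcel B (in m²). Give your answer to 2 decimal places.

20.00

|Parcel A∩Parcel B|: x∈[3,5], y∈[5,9] → 2·4 = 8.
|Parcel A| = 28.
|Parcel A ∖ Parcel B| = |Parcel A| − |Parcel A∩Parcel B| = 28 − 8 = 20.00.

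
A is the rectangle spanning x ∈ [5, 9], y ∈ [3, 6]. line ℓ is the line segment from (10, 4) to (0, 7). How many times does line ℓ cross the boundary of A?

2

The segment meets the boundary at (5,5.5), (9,4.3).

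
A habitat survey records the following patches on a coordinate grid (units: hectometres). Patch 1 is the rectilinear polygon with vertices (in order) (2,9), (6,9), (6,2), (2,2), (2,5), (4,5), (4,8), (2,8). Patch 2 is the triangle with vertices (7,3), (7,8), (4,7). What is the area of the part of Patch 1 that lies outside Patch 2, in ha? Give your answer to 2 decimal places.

|Patch 1| = 22, |Patch 1∩Patch 2| = 3.3333.
|Patch 1 ∖ Patch 2| = |Patch 1| − |Patch 1∩Patch 2| = 22 − 3.3333 = 18.67.

18.67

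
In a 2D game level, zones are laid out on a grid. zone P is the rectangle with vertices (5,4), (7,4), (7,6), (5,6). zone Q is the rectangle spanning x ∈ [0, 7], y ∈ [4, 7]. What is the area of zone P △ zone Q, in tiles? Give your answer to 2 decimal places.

17.00

|zone P∩zone Q|: x∈[5,7], y∈[4,6] → 2·2 = 4.
|zone P △ zone Q| = |zone P| + |zone Q| − 2·|zone P∩zone Q| = 4 + 21 − 8 = 17.00.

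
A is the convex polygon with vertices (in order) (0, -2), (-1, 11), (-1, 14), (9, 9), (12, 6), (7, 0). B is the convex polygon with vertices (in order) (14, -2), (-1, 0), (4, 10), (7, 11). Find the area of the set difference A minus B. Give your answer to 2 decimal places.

47.44

|A| = 125, |A∩B| = 77.5617.
|A ∖ B| = |A| − |A∩B| = 125 − 77.5617 = 47.44.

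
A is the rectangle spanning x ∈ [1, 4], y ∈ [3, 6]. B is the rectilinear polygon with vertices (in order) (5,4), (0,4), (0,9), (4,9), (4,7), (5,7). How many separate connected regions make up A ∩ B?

A ∩ B is a single connected region.

1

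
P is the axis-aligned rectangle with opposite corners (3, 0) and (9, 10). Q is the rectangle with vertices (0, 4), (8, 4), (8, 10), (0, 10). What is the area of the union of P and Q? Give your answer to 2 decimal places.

By inclusion–exclusion:
Individual areas: |P| = 60, |Q| = 48.
|P∩Q|: x∈[3,8], y∈[4,10] → 5·6 = 30.
|P ∪ Q| = 108 − 30 = 78.00.

78.00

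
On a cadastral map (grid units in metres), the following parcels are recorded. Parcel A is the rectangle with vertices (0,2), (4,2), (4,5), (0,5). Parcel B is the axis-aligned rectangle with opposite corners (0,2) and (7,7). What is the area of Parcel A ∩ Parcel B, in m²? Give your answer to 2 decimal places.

|Parcel A∩Parcel B|: x∈[0,4], y∈[2,5] → 4·3 = 12.

12.00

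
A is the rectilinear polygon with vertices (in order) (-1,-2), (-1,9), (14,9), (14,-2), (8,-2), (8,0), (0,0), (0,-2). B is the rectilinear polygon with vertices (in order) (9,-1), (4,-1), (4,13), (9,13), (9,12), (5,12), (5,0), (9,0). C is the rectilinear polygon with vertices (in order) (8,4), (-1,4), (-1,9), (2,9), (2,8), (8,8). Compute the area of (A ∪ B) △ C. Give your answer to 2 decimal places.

|A ∪ B| = 161.
|(A ∪ B) ∩ C| = 39.
|(A ∪ B) △ C| = 161 + 39 − 78 = 122.00.

122.00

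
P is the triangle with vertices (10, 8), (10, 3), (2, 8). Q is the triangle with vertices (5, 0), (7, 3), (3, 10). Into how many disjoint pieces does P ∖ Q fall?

P ∖ Q splits into 2 disjoint pieces (area 17.7679, area 0.7).

2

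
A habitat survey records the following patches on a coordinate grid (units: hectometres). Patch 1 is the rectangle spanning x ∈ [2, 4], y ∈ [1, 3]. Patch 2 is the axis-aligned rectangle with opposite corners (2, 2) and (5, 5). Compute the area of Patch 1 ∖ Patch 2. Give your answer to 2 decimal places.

|Patch 1∩Patch 2|: x∈[2,4], y∈[2,3] → 2·1 = 2.
|Patch 1| = 4.
|Patch 1 ∖ Patch 2| = |Patch 1| − |Patch 1∩Patch 2| = 4 − 2 = 2.00.

2.00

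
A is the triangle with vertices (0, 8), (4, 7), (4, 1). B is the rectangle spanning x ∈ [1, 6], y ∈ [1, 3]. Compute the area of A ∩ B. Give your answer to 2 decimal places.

1.14

The intersection is the polygon with vertices (4,1), (2.857,3), (4,3).
By the shoelace formula its area is 1.14.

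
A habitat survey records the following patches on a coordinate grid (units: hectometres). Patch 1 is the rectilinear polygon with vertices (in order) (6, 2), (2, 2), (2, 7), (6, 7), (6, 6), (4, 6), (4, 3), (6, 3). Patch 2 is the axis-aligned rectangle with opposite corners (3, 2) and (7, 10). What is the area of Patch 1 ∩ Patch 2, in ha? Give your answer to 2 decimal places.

9.00

The intersection is the polygon with vertices (3,2), (3,7), (6,7), (6,6), (4,6), (4,3), (6,3), (6,2).
By the shoelace formula its area is 9.00.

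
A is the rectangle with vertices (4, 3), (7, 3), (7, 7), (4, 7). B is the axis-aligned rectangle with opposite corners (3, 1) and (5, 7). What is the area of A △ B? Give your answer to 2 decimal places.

|A∩B|: x∈[4,5], y∈[3,7] → 1·4 = 4.
|A △ B| = |A| + |B| − 2·|A∩B| = 12 + 12 − 8 = 16.00.

16.00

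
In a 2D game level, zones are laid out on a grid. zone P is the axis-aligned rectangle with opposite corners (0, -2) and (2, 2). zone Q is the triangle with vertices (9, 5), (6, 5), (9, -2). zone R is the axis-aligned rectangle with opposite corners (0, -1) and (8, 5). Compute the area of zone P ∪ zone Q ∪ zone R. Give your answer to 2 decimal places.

55.83

By inclusion–exclusion:
Individual areas: |zone P| = 8, |zone Q| = 10.5, |zone R| = 48.
|zone P∩zone Q| = 0.
|zone P∩zone R|: x∈[0,2], y∈[-1,2] → 2·3 = 6.
|zone Q∩zone R| = 4.6667.
|zone P∩zone Q∩zone R| = 0.
|zone P ∪ zone Q ∪ zone R| = 66.5 − 10.6667 + 0 = 55.83.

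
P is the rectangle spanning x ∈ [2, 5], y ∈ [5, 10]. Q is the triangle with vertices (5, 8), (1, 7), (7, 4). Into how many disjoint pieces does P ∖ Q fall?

2

P ∖ Q splits into 2 disjoint pieces (area 7.125, area 2.25).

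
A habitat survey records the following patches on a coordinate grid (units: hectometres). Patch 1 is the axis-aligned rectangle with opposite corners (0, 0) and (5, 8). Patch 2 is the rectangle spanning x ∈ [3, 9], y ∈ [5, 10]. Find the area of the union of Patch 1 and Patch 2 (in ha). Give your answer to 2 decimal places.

64.00

By inclusion–exclusion:
Individual areas: |Patch 1| = 40, |Patch 2| = 30.
|Patch 1∩Patch 2|: x∈[3,5], y∈[5,8] → 2·3 = 6.
|Patch 1 ∪ Patch 2| = 70 − 6 = 64.00.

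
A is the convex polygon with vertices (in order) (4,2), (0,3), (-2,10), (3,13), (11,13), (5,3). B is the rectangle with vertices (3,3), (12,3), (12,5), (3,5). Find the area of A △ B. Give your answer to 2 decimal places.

95.60

|A| = 88, |B| = 18, |A∩B| = 5.2.
|A △ B| = |A| + |B| − 2·|A∩B| = 88 + 18 − 10.4 = 95.60.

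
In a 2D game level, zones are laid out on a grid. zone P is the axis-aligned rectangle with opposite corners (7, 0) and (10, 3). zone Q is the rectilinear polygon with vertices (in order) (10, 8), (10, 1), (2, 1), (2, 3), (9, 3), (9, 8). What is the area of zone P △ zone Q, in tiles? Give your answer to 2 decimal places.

18.00

|zone P| = 9, |zone Q| = 21, |zone P∩zone Q| = 6.
|zone P △ zone Q| = |zone P| + |zone Q| − 2·|zone P∩zone Q| = 9 + 21 − 12 = 18.00.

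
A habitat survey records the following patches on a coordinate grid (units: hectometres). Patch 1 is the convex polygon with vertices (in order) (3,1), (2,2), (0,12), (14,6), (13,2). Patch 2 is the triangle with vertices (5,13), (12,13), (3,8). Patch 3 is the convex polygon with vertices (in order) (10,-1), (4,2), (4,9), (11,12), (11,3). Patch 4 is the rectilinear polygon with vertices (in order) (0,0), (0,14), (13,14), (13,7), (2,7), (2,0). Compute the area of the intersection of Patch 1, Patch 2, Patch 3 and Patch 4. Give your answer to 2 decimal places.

The intersection is the polygon with vertices (4,9), (5.5,9.643), (5.758,9.532), (4,8.556).
By the shoelace formula its area is 0.56.

0.56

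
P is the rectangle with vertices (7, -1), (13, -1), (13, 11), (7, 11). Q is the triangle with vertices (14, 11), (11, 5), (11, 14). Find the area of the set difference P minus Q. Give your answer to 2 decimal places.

64.00

|P| = 72, |P∩Q| = 8.
|P ∖ Q| = |P| − |P∩Q| = 72 − 8 = 64.00.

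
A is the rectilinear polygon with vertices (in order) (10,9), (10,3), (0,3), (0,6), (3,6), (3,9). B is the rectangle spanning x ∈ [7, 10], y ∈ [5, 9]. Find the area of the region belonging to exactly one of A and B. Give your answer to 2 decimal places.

39.00

|A| = 51, |B| = 12, |A∩B| = 12.
|A △ B| = |A| + |B| − 2·|A∩B| = 51 + 12 − 24 = 39.00.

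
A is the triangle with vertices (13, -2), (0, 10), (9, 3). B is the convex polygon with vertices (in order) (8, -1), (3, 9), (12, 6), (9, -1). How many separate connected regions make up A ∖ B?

2

A ∖ B splits into 2 disjoint pieces (area 1.4958, area 1.3799).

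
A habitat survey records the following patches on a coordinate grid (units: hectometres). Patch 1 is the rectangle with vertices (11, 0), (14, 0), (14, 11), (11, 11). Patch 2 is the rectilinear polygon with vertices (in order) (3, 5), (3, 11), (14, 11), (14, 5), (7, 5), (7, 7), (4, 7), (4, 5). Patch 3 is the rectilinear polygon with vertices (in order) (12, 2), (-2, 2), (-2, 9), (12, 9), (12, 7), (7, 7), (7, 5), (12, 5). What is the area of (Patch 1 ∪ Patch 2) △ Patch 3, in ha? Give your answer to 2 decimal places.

|Patch 1 ∪ Patch 2| = 75.
|(Patch 1 ∪ Patch 2) ∩ Patch 3| = 23.
|(Patch 1 ∪ Patch 2) △ Patch 3| = 75 + 88 − 46 = 117.00.

117.00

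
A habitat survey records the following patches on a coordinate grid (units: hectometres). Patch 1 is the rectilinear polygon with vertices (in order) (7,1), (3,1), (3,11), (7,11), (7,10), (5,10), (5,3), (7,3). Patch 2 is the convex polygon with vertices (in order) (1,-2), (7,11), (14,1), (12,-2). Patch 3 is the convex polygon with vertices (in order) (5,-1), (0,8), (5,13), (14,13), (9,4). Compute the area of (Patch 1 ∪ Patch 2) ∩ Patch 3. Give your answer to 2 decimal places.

The region (Patch 1 ∪ Patch 2) ∩ Patch 3 has outer boundary with vertices (7,11), (10.283,6.31), (9,4), (5,-1), (3,2.6), (3,11) (shoelace area 58.20).
It has a hole with vertices (5,6.667), (6.538,10), (5,10) (area 2.56).
Net area = 58.20 − 2.56 = 55.64.

55.64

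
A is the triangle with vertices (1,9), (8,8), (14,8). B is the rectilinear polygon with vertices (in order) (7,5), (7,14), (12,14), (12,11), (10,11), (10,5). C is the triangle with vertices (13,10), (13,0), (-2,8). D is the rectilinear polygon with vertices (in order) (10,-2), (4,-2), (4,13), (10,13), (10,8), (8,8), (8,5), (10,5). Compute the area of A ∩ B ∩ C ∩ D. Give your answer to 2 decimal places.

1.20

The intersection is the polygon with vertices (7,8.539), (10,8.308), (10,8), (8,8), (7,8.143).
By the shoelace formula its area is 1.20.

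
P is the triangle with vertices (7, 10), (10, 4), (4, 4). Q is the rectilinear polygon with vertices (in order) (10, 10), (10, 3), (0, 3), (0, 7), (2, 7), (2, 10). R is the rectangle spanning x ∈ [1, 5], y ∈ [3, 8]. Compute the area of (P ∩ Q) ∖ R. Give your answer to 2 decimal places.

|P ∩ Q| = 18.
|(P ∩ Q) ∩ R| = 1.
|(P ∩ Q) ∖ R| = 18 − 1 = 17.00.

17.00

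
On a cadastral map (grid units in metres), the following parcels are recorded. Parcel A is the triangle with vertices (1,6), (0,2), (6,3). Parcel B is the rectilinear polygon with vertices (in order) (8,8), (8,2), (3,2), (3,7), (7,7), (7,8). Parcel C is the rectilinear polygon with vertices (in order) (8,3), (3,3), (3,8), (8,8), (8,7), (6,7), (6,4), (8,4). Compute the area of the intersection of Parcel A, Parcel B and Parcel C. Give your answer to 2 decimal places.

The intersection is the polygon with vertices (3,4.8), (6,3), (3,3).
By the shoelace formula its area is 2.70.

2.70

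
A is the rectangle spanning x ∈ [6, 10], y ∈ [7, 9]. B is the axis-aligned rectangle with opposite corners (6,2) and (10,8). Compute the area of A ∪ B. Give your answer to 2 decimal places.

28.00

By inclusion–exclusion:
Individual areas: |A| = 8, |B| = 24.
|A∩B|: x∈[6,10], y∈[7,8] → 4·1 = 4.
|A ∪ B| = 32 − 4 = 28.00.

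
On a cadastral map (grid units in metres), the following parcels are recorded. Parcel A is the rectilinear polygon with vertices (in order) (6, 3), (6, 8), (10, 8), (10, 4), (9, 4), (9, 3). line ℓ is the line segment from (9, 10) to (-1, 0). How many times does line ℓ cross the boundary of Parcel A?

The segment meets the boundary at (6,7), (7,8).

2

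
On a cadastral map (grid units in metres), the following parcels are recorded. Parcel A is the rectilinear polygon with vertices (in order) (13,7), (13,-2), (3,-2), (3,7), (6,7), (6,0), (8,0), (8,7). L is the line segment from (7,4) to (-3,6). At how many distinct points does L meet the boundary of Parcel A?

The segment meets the boundary at (3,4.8), (6,4.2).

2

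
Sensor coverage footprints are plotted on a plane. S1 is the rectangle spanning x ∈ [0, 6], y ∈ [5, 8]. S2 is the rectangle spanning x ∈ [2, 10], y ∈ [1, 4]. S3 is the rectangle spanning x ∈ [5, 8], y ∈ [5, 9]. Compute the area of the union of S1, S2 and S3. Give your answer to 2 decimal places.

By inclusion–exclusion:
Individual areas: |S1| = 18, |S2| = 24, |S3| = 12.
|S1∩S2| = 0 (no overlap).
|S1∩S3|: x∈[5,6], y∈[5,8] → 1·3 = 3.
|S2∩S3| = 0 (no overlap).
|S1∩S2∩S3| = 0.
|S1 ∪ S2 ∪ S3| = 54 − 3 + 0 = 51.00.

51.00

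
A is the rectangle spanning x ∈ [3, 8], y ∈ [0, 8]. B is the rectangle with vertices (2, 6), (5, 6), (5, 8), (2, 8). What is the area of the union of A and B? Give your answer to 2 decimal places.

By inclusion–exclusion:
Individual areas: |A| = 40, |B| = 6.
|A∩B|: x∈[3,5], y∈[6,8] → 2·2 = 4.
|A ∪ B| = 46 − 4 = 42.00.

42.00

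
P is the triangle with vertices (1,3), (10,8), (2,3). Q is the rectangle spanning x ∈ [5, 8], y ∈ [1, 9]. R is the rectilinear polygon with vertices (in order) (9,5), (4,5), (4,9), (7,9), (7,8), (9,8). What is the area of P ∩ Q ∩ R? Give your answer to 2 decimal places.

The intersection is the polygon with vertices (8,6.75), (5.2,5), (5,5), (5,5.222), (8,6.889).
By the shoelace formula its area is 0.72.

0.72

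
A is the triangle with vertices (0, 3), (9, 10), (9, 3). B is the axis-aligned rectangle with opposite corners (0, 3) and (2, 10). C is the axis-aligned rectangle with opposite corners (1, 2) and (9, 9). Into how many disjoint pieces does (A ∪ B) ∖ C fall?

2

(A ∪ B) ∖ C splits into 2 disjoint pieces (area 0.6429, area 8).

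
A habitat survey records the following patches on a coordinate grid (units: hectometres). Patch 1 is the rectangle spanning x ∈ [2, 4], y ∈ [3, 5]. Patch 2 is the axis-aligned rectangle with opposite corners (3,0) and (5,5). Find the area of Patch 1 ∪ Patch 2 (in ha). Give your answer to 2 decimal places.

By inclusion–exclusion:
Individual areas: |Patch 1| = 4, |Patch 2| = 10.
|Patch 1∩Patch 2|: x∈[3,4], y∈[3,5] → 1·2 = 2.
|Patch 1 ∪ Patch 2| = 14 − 2 = 12.00.

12.00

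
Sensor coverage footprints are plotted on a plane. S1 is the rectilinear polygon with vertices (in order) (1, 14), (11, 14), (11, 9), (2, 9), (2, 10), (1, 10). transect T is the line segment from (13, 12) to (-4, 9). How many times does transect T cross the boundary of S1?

2

The segment meets the boundary at (1.667,10), (11,11.647).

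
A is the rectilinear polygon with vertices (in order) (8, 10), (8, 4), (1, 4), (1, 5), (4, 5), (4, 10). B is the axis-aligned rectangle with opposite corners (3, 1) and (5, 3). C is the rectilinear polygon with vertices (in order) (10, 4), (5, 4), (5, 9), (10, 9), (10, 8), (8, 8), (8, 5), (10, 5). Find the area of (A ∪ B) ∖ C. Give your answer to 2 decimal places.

|A ∪ B| = 31.
|(A ∪ B) ∩ C| = 15.
|(A ∪ B) ∖ C| = 31 − 15 = 16.00.

16.00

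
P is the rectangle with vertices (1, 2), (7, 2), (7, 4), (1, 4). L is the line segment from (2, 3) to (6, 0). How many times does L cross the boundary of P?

1

The segment meets the boundary at (3.333,2).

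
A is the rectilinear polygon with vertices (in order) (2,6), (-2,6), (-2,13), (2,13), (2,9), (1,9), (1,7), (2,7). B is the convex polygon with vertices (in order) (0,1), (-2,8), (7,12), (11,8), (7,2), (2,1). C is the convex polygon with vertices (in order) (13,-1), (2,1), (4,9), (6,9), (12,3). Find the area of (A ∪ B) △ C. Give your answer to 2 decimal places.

101.12

|A ∪ B| = 108.5159.
|(A ∪ B) ∩ C| = 36.2.
|(A ∪ B) △ C| = 108.5159 + 65 − 72.4 = 101.12.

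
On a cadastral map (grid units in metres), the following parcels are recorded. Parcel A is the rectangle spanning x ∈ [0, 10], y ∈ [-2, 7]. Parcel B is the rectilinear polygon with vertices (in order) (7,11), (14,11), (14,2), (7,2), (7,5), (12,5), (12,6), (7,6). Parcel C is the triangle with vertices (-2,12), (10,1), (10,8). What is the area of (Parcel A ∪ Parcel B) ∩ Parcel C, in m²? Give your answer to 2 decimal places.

24.14

The region (Parcel A ∪ Parcel B) ∩ Parcel C is the polygon with vertices (7,7), (7,9), (10,8), (10,6), (10,5), (10,2), (10,1), (3.454,7).
By the shoelace formula its area is 24.14.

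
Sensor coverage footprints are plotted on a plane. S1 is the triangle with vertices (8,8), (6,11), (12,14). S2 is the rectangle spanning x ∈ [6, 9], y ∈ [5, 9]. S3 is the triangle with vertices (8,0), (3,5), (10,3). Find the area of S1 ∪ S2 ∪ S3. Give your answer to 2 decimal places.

By inclusion–exclusion:
Individual areas: |S1| = 12, |S2| = 12, |S3| = 12.5.
|S1∩S2| = 0.6667.
|S1∩S3| = 0.
|S2∩S3| = 0.
|S1∩S2∩S3| = 0.
|S1 ∪ S2 ∪ S3| = 36.5 − 0.6667 + 0 = 35.83.

35.83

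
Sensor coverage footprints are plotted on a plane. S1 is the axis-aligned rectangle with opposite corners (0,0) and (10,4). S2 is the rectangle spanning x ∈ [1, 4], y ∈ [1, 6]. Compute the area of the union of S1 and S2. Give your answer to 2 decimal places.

46.00

By inclusion–exclusion:
Individual areas: |S1| = 40, |S2| = 15.
|S1∩S2|: x∈[1,4], y∈[1,4] → 3·3 = 9.
|S1 ∪ S2| = 55 − 9 = 46.00.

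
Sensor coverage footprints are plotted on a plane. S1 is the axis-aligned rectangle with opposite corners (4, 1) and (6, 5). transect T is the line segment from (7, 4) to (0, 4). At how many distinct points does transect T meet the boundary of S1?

The segment meets the boundary at (4,4), (6,4).

2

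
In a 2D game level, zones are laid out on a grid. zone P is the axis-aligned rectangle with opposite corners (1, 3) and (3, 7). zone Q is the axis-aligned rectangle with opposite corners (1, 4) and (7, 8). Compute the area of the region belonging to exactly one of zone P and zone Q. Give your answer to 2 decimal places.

20.00

|zone P∩zone Q|: x∈[1,3], y∈[4,7] → 2·3 = 6.
|zone P △ zone Q| = |zone P| + |zone Q| − 2·|zone P∩zone Q| = 8 + 24 − 12 = 20.00.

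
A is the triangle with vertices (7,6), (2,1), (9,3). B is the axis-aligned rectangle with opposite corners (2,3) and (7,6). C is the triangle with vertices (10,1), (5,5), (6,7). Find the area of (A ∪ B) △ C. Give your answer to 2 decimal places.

19.05

|A ∪ B| = 23.
|(A ∪ B) ∩ C| = 5.4735.
|(A ∪ B) △ C| = 23 + 7 − 10.947 = 19.05.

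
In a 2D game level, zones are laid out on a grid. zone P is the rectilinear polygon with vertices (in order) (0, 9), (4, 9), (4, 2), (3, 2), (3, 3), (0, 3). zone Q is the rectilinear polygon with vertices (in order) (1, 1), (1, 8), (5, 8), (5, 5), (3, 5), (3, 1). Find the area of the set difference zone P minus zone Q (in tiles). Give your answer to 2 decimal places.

|zone P| = 25, |zone P∩zone Q| = 13.
|zone P ∖ zone Q| = |zone P| − |zone P∩zone Q| = 25 − 13 = 12.00.

12.00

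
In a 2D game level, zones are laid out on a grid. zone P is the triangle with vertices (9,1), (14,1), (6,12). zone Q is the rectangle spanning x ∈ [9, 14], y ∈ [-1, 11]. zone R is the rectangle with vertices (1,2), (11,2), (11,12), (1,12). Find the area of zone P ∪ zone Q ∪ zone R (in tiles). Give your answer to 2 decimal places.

142.14

By inclusion–exclusion:
Individual areas: |zone P| = 27.5, |zone Q| = 60, |zone R| = 100.
|zone P∩zone Q| = 17.1875.
|zone P∩zone R| = 19.1761.
|zone Q∩zone R|: x∈[9,11], y∈[2,11] → 2·9 = 18.
|zone P∩zone Q∩zone R| = 9.
|zone P ∪ zone Q ∪ zone R| = 187.5 − 54.3636 + 9 = 142.14.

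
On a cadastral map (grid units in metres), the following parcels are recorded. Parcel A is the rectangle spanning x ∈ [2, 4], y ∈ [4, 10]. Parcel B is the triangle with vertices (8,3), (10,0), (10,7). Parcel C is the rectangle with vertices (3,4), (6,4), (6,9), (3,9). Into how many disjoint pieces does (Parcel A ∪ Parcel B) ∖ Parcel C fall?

(Parcel A ∪ Parcel B) ∖ Parcel C splits into 2 disjoint pieces (area 7, area 7).

2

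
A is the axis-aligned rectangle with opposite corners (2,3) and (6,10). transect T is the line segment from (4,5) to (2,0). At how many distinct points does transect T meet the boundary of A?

1

The segment meets the boundary at (3.2,3).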